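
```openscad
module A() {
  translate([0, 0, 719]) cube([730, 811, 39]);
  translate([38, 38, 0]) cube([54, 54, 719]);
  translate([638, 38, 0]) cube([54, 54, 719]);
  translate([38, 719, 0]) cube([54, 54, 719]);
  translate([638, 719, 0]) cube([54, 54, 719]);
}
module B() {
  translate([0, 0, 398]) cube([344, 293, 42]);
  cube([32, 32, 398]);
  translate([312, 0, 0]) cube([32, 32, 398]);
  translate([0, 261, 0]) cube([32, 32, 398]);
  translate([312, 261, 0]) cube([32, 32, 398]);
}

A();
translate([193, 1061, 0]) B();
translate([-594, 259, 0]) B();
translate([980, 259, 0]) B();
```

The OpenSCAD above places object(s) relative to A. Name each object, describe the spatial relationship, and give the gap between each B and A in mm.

Each stool's nearest face is 250 mm from the table's bounding box.

A is a table. B is a stool. Three stools sit around the table at the +y, −x, +x sides. The gap between each stool and the table is 250 mm.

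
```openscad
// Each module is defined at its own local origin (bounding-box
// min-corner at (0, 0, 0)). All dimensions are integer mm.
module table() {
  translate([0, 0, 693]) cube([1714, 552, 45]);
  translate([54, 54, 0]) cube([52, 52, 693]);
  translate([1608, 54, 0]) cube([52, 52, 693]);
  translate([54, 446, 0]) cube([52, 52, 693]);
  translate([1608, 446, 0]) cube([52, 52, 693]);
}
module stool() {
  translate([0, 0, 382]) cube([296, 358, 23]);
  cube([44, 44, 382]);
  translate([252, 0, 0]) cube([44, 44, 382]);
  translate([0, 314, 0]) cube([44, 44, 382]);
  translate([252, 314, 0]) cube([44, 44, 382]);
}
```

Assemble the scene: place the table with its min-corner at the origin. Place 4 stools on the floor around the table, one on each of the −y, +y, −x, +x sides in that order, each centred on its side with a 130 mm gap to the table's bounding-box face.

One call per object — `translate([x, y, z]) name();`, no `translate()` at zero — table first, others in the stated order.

table();
translate([709, -488, 0]) stool();
translate([709, 682, 0]) stool();
translate([-426, 97, 0]) stool();
translate([1844, 97, 0]) stool();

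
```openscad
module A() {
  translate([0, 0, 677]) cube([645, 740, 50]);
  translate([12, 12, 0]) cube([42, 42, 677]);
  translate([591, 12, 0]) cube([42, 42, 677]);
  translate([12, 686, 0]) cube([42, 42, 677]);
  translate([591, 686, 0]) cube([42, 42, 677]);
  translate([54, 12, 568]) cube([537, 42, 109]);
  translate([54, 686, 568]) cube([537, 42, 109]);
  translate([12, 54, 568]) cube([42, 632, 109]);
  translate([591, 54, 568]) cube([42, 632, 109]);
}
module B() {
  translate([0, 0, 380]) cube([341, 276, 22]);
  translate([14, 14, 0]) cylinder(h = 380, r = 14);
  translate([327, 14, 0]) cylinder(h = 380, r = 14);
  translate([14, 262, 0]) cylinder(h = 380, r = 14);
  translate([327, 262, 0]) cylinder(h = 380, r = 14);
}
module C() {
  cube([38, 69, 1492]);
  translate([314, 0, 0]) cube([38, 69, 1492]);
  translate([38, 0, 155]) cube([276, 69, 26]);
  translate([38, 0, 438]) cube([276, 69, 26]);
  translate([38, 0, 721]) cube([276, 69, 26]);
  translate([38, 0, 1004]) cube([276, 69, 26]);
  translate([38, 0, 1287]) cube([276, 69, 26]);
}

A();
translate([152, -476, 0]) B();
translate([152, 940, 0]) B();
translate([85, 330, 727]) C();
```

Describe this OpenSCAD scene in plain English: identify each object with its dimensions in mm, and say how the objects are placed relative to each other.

A is a table with a 645×740 mm rectangular top, 50 mm thick, top surface at z = 727 mm, supported by four 42×42 mm square legs, each inset 12 mm from the nearest pair of top edges, running from the floor. Four apron rails, 42 mm thick and 109 mm tall, run between adjacent legs with their top edges flush with the underside of the top and their outer faces flush with the legs' outer faces.

B is a four-legged stool. The seat is 341×276 mm, 22 mm thick, top at z = 402 mm. It stands on four round legs, each 28 mm in diameter, from z = 0 to the seat underside, each leg's axis is inset half a diameter from the nearest pair of seat edges (so the leg's bounding box is flush with the corner).

C is a straight ladder. Two 38×69 mm vertical rails, 1492 mm tall, stand 352 mm apart (outside-to-outside) with their front faces coplanar on the −y side. 5 rungs, each 69 mm deep and 26 mm tall, span between the inner faces of the rails, front faces flush with the rails. The lowest rung's underside is at z = 155 mm and rungs are spaced 283 mm apart (underside to underside).

Two stools sit around the table at the −y, +y sides. The ladder is on top of the table.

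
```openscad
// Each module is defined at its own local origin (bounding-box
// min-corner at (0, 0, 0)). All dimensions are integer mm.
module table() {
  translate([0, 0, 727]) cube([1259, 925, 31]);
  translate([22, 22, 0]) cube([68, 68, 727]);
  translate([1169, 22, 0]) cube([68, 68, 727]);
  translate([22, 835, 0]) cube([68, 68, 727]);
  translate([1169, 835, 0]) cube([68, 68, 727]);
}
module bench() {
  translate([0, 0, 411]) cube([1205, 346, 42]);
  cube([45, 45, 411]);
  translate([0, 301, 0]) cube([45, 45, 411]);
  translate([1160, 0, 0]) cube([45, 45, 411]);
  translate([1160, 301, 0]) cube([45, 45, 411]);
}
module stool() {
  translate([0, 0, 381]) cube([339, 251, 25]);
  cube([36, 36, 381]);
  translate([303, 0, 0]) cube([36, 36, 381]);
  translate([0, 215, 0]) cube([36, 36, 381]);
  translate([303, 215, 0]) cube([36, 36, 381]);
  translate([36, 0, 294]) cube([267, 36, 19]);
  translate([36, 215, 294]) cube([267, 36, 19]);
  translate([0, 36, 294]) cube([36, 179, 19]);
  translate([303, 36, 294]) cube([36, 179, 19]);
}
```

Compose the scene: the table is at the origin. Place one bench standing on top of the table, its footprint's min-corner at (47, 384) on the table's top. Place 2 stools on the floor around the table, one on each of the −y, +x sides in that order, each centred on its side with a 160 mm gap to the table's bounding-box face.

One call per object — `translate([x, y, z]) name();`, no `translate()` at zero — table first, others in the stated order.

table();
translate([47, 384, 758]) bench();
translate([460, -411, 0]) stool();
translate([1419, 337, 0]) stool();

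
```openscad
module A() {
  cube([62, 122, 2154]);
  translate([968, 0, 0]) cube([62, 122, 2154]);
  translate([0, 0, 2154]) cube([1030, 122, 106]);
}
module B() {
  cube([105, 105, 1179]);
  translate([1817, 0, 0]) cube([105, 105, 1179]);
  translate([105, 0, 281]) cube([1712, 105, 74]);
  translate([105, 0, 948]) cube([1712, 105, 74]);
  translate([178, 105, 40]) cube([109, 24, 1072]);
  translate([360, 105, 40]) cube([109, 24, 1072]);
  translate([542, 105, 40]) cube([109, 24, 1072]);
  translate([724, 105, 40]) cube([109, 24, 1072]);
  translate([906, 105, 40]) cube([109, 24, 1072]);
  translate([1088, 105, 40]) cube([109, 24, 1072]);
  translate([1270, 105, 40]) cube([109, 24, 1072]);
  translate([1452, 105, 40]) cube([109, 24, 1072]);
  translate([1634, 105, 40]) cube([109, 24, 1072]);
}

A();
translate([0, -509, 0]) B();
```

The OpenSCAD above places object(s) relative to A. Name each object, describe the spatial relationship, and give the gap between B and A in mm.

The fence section's nearest face is 380 mm from the door frame's −y face.

A is a door frame. B is a fence section. The fence section is on the floor beside the door frame on its −y side. The gap between the fence section and the door frame is 380 mm.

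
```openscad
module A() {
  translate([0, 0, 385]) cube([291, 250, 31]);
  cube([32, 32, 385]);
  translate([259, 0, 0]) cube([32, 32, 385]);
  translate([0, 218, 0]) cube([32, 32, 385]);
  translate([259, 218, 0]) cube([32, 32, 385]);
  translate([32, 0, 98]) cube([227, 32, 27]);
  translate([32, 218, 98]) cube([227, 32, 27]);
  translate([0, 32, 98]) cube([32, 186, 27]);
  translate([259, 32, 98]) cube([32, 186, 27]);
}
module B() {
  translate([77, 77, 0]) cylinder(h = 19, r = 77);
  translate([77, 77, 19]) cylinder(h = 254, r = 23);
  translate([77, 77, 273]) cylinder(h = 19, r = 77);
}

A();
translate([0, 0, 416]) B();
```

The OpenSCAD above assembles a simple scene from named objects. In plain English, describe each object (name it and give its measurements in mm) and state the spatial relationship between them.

A is a four-legged stool. The seat is 291×250 mm, 31 mm thick, top at z = 416 mm. It stands on four square legs, each 32×32 mm in cross-section, from z = 0 to the seat underside, each flush with a corner of the seat. Four stretchers, 32 mm wide and 27 mm tall, connect adjacent legs with their undersides at z = 98 mm, each running between the inner faces of the legs it joins and aligned with the legs' outer faces on the other axis.

B is a spool: two coaxial disc flanges of radius 77 mm and thickness 19 mm, joined by a core cylinder of radius 23 mm and height 254 mm. The lower flange rests on z = 0 and the three cylinders share a vertical axis.

The spool is on top of the stool.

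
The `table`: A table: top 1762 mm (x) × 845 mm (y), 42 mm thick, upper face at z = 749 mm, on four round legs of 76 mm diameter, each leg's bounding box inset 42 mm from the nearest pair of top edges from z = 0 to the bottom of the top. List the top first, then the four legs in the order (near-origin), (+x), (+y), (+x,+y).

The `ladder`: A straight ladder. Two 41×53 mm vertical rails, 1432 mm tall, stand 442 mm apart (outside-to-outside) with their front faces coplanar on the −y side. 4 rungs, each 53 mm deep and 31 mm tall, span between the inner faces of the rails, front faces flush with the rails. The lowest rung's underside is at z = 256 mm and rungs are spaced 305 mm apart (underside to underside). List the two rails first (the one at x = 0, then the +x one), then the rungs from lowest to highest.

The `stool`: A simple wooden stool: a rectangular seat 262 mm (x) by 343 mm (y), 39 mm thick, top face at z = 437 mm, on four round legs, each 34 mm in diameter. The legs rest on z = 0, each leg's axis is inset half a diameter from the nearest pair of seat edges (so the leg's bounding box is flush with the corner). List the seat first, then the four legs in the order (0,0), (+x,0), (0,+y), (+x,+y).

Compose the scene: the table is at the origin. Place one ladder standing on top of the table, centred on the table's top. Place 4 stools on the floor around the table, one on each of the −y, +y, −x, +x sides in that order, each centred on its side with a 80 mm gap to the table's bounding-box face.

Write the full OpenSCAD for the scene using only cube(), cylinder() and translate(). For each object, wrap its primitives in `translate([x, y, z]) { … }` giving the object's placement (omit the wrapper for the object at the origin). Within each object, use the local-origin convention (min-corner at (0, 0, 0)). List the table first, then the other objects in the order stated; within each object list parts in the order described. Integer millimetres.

translate([0, 0, 707]) cube([1762, 845, 42]);
translate([80, 80, 0]) cylinder(h = 707, r = 38);
translate([1682, 80, 0]) cylinder(h = 707, r = 38);
translate([80, 765, 0]) cylinder(h = 707, r = 38);
translate([1682, 765, 0]) cylinder(h = 707, r = 38);
translate([660, 396, 749]) {
  cube([41, 53, 1432]);
  translate([401, 0, 0]) cube([41, 53, 1432]);
  translate([41, 0, 256]) cube([360, 53, 31]);
  translate([41, 0, 561]) cube([360, 53, 31]);
  translate([41, 0, 866]) cube([360, 53, 31]);
  translate([41, 0, 1171]) cube([360, 53, 31]);
}
translate([750, -423, 0]) {
  translate([0, 0, 398]) cube([262, 343, 39]);
  translate([17, 17, 0]) cylinder(h = 398, r = 17);
  translate([245, 17, 0]) cylinder(h = 398, r = 17);
  translate([17, 326, 0]) cylinder(h = 398, r = 17);
  translate([245, 326, 0]) cylinder(h = 398, r = 17);
}
translate([750, 925, 0]) {
  translate([0, 0, 398]) cube([262, 343, 39]);
  translate([17, 17, 0]) cylinder(h = 398, r = 17);
  translate([245, 17, 0]) cylinder(h = 398, r = 17);
  translate([17, 326, 0]) cylinder(h = 398, r = 17);
  translate([245, 326, 0]) cylinder(h = 398, r = 17);
}
translate([-342, 251, 0]) {
  translate([0, 0, 398]) cube([262, 343, 39]);
  translate([17, 17, 0]) cylinder(h = 398, r = 17);
  translate([245, 17, 0]) cylinder(h = 398, r = 17);
  translate([17, 326, 0]) cylinder(h = 398, r = 17);
  translate([245, 326, 0]) cylinder(h = 398, r = 17);
}
translate([1842, 251, 0]) {
  translate([0, 0, 398]) cube([262, 343, 39]);
  translate([17, 17, 0]) cylinder(h = 398, r = 17);
  translate([245, 17, 0]) cylinder(h = 398, r = 17);
  translate([17, 326, 0]) cylinder(h = 398, r = 17);
  translate([245, 326, 0]) cylinder(h = 398, r = 17);
}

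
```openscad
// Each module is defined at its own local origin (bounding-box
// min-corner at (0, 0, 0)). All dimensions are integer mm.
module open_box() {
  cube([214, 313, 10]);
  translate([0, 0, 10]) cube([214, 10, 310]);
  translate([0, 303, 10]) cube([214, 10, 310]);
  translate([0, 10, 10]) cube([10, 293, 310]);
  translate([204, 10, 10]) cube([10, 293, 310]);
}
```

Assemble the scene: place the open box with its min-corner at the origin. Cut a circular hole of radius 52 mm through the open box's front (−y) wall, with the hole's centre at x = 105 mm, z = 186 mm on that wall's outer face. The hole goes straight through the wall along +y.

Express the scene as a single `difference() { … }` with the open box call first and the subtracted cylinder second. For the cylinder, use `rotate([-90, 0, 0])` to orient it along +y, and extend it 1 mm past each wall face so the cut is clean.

difference() {
  open_box();
  translate([105, -1, 186]) rotate([-90, 0, 0]) cylinder(h = 12, r = 52);
}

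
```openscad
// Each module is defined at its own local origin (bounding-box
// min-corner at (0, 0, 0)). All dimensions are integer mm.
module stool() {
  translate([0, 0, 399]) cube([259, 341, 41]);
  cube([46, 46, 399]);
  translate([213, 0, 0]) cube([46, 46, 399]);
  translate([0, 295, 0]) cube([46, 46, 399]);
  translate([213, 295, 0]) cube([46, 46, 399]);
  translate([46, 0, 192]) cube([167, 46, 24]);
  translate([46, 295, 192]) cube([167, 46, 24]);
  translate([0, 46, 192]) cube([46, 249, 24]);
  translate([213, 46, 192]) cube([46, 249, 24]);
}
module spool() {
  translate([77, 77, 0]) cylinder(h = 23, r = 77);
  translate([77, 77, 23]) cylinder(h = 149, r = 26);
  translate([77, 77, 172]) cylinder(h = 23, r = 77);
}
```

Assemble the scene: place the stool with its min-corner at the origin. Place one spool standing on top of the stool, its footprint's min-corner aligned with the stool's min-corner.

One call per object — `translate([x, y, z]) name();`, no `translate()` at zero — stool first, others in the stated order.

stool();
translate([0, 0, 440]) spool();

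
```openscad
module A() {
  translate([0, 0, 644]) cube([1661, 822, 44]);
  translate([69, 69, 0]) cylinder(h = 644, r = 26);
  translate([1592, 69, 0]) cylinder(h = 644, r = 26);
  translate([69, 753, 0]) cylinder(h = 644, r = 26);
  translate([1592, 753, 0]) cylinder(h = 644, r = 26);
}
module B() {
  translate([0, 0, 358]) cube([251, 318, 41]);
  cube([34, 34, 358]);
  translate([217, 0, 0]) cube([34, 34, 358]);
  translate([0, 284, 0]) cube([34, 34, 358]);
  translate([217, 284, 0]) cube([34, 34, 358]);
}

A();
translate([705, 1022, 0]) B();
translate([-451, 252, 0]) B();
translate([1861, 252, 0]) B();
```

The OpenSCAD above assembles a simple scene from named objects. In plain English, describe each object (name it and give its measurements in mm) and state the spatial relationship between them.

A is a table: top 1661 mm (x) × 822 mm (y), 44 mm thick, upper face at z = 688 mm, on four round legs of 52 mm diameter, each leg's bounding box inset 43 mm from the nearest pair of top edges, running from z = 0 to the bottom of the top.

B is a four-legged stool. The seat is 251×318 mm, 41 mm thick, top at z = 399 mm. It stands on four square legs, each 34×34 mm in cross-section, from z = 0 to the seat underside, each flush with a corner of the seat.

Three stools sit around the table at the +y, −x, +x sides.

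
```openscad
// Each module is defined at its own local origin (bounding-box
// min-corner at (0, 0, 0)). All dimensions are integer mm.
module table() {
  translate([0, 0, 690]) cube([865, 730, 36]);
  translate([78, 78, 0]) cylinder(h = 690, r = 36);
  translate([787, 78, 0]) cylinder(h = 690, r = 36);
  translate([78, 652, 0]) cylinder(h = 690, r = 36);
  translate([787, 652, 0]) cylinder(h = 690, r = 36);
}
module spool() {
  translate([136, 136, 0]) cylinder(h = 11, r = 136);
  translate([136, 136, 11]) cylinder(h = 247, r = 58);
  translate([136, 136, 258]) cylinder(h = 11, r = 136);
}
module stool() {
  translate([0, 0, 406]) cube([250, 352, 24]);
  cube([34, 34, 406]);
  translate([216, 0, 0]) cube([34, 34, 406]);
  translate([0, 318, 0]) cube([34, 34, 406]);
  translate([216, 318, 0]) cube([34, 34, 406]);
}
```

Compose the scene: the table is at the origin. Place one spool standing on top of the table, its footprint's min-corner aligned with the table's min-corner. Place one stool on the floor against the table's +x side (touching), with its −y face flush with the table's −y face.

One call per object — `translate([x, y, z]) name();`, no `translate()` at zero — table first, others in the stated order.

table();
translate([0, 0, 726]) spool();
translate([865, 0, 0]) stool();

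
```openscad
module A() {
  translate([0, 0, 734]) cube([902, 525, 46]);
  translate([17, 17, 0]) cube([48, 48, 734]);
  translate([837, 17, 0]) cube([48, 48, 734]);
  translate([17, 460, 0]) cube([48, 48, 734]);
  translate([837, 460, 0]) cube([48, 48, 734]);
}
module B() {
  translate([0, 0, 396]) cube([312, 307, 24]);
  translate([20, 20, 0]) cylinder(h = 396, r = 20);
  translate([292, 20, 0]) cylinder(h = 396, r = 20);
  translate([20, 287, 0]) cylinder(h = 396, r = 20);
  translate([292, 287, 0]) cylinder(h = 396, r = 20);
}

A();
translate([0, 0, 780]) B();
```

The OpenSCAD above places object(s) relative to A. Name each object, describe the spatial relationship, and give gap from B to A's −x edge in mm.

A is a table. B is a stool. The stool is on top of the table. The gap from the stool to the table's −x edge is 0 mm.

The stool's min-x is at 0; the table's min-x is 0; gap = 0 mm.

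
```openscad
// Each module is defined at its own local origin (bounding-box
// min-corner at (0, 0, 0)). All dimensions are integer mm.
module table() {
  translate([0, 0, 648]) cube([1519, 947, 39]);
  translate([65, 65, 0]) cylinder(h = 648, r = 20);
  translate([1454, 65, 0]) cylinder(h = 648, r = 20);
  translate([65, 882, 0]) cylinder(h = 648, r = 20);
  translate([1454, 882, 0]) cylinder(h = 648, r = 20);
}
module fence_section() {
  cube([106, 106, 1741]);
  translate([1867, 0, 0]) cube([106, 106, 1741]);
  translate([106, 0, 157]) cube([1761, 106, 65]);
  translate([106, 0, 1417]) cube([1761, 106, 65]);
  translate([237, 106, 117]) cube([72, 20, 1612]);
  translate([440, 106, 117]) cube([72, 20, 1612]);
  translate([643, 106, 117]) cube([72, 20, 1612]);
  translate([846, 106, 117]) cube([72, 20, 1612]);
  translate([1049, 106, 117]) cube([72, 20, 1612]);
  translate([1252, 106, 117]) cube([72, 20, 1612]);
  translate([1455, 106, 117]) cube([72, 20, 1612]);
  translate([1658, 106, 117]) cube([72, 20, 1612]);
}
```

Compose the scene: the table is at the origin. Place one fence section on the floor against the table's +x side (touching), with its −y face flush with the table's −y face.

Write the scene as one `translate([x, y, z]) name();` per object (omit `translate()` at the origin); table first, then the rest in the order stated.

table();
translate([1519, 0, 0]) fence_section();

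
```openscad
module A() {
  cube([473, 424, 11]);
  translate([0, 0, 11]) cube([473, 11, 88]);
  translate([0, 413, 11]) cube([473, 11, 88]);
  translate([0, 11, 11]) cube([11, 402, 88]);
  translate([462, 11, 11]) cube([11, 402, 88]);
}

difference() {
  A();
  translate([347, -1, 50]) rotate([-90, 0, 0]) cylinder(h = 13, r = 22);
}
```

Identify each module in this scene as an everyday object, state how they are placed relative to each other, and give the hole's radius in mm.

The subtracted cylinder has r = 22 mm.

A is an open box. The open box has a circular hole through its front wall. The hole's radius is 22 mm.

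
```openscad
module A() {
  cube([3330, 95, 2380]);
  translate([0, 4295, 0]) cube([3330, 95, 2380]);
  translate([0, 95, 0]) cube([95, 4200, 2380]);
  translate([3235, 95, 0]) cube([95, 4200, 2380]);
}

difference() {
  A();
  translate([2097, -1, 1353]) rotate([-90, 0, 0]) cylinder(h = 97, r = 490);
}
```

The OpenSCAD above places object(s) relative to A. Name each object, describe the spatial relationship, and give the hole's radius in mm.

The subtracted cylinder has r = 490 mm.

A is a house frame. The house frame has a circular hole through its front wall. The hole's radius is 490 mm.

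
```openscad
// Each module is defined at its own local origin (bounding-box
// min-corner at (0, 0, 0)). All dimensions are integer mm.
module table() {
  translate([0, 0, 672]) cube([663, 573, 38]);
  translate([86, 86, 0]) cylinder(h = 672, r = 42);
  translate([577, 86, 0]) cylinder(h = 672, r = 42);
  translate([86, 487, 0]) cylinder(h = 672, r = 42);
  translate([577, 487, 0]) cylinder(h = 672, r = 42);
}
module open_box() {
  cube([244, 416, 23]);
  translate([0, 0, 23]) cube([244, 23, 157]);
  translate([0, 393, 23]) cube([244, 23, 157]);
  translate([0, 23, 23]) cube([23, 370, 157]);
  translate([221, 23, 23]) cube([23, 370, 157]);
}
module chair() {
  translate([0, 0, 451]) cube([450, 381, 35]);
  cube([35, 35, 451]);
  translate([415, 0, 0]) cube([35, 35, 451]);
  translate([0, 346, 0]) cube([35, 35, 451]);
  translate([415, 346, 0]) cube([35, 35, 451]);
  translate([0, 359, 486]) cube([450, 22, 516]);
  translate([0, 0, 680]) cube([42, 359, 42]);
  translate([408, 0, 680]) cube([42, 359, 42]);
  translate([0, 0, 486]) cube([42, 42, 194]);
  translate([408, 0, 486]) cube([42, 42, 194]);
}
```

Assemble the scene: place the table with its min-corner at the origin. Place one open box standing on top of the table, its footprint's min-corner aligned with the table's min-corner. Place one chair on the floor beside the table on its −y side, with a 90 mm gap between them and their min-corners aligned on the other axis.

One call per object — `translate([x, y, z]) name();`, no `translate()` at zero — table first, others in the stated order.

table();
translate([0, 0, 710]) open_box();
translate([0, -471, 0]) chair();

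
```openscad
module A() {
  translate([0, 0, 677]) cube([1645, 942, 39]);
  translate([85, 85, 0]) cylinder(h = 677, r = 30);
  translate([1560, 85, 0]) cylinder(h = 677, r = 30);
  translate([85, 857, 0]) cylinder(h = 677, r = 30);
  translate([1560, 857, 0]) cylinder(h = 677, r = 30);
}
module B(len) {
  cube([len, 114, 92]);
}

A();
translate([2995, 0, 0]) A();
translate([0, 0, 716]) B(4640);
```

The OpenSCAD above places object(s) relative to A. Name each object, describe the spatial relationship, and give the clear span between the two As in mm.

A is a table. B is a beam. A beam spans the tops of two tables. The clear span between the two tables is 1350 mm.

Second table starts at x = 2995; first ends at x = 1645; clear span = 2995 − 1645 = 1350 mm.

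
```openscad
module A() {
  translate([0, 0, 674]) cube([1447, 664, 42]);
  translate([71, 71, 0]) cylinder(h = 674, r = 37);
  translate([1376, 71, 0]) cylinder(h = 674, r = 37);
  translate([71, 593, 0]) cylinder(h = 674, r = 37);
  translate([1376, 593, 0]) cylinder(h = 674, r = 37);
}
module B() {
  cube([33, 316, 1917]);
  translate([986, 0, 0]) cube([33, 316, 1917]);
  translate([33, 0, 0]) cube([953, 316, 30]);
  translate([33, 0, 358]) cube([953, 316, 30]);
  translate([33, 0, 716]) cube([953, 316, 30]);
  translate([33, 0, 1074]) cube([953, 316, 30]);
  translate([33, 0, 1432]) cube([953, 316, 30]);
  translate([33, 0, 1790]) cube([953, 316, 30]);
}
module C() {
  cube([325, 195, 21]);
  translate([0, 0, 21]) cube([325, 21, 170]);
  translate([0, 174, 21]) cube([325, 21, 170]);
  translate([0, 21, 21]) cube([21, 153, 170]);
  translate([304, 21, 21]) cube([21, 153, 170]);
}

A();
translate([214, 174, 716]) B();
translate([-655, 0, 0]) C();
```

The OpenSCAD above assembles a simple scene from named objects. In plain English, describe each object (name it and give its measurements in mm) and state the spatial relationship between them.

A is a rectangular dining table. The top is 1447×664×42 mm with its upper surface at z = 716 mm. It stands on four round legs of 74 mm diameter, each leg's bounding box inset 34 mm from the nearest pair of top edges, running from the floor to the underside of the top.

B is a bookshelf 1019 mm wide overall, 316 mm deep and 1917 mm tall. The two sides are 33 mm thick vertical panels. 6 horizontal shelves of 30 mm thickness span between the inner faces of the sides; the lowest shelf sits on the floor and shelves are stacked with a clear vertical gap of 328 mm between each pair.

C is an open storage box with external size 325×195×191 mm and wall thickness 21 mm (the base is also 21 mm thick). The base covers the whole footprint; the four walls stand on the base, with the y-facing walls full-width and the x-facing walls fitting between their inner faces.

The bookshelf is on top of the table, centred. The open box is on the floor beside the table on its −x side.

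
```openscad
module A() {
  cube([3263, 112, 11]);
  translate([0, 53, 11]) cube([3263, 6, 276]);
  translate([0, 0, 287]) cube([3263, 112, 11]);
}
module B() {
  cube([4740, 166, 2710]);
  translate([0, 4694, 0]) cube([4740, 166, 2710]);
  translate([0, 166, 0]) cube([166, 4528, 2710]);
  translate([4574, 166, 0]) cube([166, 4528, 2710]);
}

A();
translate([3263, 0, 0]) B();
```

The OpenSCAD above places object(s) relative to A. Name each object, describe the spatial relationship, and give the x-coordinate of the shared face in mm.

The I-beam's +x face and the house frame's −x face are both at x = 3263 mm.

A is an I-beam. B is a house frame. The house frame is against the I-beam's +x side, with their −y faces flush. The x-coordinate of the shared face is 3263 mm.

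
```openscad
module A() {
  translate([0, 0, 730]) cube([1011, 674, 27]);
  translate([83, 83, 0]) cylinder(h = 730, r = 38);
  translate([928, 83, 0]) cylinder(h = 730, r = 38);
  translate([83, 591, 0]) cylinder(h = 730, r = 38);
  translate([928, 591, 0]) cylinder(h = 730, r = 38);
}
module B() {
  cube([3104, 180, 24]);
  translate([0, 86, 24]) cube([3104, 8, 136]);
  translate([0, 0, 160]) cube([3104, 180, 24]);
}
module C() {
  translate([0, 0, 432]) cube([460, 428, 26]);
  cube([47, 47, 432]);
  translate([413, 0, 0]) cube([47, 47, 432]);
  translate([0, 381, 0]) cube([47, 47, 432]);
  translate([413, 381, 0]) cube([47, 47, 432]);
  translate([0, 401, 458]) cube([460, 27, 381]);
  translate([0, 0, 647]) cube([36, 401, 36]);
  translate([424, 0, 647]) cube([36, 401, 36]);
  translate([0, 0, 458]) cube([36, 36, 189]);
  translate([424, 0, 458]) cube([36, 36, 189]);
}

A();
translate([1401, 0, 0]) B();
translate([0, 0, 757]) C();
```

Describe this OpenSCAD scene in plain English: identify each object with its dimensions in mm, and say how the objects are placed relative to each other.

A is a table: top 1011 mm (x) × 674 mm (y), 27 mm thick, upper face at z = 757 mm, on four round legs of 76 mm diameter, each leg's bounding box inset 45 mm from the nearest pair of top edges, running from z = 0 to the bottom of the top.

B is an I-beam lying along x, 3104 mm long. Overall section height 184 mm. Two flanges 180 mm wide (y) and 24 mm thick, one on the floor and one at the top; a web 8 mm thick runs between them, centred on the flange width.

C is a chair. The seat is a 460×428×26 mm slab with its top at z = 458 mm, on four 47×47 mm corner legs (flush with the seat edges, standing on z = 0). A flat backrest 27 mm thick, 381 mm tall, spans the full seat width and rises from the seat top along its +y edge, rear face flush with the rear of the seat. Two armrests of 36×36 mm section run along each side from the seat's front edge to the front of the backrest, top faces 225 mm above the seat top and outer faces flush with the seat's x-edges; a 36×36 mm post under the front of each armrest stands on the seat at the front corner.

The I-beam is on the floor beside the table on its +x side. The chair is on top of the table.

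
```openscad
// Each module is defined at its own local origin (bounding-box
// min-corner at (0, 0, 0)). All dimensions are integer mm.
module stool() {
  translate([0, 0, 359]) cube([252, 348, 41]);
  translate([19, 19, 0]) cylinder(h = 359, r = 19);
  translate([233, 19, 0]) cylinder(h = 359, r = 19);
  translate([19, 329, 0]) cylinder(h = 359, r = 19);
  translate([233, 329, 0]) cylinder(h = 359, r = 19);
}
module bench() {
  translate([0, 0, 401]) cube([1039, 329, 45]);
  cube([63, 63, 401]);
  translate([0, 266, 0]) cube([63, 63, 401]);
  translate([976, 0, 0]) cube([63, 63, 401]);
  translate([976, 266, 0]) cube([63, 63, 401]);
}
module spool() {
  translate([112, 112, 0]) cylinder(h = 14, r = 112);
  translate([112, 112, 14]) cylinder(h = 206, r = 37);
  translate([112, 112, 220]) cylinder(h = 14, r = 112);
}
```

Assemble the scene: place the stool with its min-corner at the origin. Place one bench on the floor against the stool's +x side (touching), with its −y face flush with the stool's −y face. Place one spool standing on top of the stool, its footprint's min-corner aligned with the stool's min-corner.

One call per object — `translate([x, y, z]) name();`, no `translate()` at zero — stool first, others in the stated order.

stool();
translate([252, 0, 0]) bench();
translate([0, 0, 400]) spool();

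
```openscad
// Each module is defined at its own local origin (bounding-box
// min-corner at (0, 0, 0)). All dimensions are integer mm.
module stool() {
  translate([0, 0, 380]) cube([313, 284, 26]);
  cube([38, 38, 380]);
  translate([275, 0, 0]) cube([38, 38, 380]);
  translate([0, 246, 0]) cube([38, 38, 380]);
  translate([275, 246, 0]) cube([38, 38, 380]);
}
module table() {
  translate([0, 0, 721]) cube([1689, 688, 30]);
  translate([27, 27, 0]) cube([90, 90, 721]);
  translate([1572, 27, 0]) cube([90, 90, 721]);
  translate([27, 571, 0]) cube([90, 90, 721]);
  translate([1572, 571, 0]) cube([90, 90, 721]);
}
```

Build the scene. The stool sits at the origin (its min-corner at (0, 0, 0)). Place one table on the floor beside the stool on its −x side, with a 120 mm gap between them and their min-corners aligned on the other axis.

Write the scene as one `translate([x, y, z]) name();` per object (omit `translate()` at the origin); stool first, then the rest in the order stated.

stool();
translate([-1809, 0, 0]) table();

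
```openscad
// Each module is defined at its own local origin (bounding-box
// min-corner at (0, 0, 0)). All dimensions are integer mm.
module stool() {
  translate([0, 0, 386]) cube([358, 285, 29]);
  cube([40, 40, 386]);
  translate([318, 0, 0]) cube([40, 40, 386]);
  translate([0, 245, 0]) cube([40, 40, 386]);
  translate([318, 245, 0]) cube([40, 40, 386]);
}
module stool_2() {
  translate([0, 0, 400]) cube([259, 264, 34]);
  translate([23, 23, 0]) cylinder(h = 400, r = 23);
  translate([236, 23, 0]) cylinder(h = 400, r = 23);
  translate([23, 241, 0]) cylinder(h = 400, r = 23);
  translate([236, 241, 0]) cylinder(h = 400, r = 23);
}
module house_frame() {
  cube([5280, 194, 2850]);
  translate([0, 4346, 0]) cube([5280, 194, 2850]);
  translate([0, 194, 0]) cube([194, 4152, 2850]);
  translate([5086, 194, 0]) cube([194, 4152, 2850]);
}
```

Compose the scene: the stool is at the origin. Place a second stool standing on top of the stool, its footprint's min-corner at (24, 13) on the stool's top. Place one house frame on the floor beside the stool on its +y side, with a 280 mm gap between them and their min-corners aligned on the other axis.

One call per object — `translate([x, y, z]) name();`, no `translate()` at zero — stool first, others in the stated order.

stool();
translate([24, 13, 415]) stool_2();
translate([0, 565, 0]) house_frame();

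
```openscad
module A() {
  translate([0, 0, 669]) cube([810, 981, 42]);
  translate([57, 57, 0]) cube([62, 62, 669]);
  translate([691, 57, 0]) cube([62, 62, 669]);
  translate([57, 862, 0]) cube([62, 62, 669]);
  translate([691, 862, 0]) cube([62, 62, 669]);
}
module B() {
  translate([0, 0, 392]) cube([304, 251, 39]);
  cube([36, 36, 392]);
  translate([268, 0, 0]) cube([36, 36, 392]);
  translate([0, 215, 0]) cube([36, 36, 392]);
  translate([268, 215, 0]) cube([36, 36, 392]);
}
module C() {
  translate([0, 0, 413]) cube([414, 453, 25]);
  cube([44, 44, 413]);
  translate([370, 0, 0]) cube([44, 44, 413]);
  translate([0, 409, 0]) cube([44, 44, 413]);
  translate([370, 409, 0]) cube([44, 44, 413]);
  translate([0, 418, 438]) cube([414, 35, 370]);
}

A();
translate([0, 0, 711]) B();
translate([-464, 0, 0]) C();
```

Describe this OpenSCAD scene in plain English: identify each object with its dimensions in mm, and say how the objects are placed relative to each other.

A is a rectangular dining table. The top is 810×981×42 mm with its upper surface at z = 711 mm. It stands on four 62×62 mm square legs, each inset 57 mm from the nearest pair of top edges, running from the floor to the underside of the top.

B is a four-legged stool. The seat is a 304×251×39 mm slab whose top surface is at z = 431 mm; four square legs, each 36×36 mm in cross-section, run from the floor (z = 0) to the underside of the seat, each flush with a corner of the seat.

C is a chair: 414×453 mm seat, 25 mm thick, top at z = 438 mm, on four 44 mm square corner legs flush with the seat edges. A 35 mm thick backrest slab spans the full seat width, extending 370 mm above the seat top, its back face flush with the seat's +y edge.

The stool is on top of the table. The chair is on the floor beside the table on its −x side.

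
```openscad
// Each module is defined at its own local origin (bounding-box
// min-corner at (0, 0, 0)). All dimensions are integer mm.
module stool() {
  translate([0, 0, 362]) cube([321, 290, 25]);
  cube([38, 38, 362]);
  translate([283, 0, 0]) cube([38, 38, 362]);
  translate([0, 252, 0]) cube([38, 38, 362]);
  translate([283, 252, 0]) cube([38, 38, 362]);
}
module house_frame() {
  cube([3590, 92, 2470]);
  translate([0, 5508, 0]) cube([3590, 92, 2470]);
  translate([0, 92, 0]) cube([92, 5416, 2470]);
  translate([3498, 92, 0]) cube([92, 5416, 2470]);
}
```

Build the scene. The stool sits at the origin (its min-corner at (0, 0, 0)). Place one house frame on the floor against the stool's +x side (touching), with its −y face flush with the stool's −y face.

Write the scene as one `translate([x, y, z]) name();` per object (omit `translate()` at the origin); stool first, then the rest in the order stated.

stool();
translate([321, 0, 0]) house_frame();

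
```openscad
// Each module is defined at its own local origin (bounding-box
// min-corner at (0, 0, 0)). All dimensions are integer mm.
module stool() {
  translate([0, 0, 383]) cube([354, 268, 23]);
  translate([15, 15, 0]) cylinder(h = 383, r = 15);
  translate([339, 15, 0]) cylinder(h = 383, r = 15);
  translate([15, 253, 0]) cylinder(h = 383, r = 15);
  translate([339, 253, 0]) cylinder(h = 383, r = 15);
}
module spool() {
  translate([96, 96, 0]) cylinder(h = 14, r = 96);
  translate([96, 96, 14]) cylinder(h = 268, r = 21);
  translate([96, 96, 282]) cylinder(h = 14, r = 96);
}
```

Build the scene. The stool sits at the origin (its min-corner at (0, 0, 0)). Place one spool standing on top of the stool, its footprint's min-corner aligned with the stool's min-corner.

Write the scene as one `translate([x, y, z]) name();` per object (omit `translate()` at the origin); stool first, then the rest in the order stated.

stool();
translate([0, 0, 406]) spool();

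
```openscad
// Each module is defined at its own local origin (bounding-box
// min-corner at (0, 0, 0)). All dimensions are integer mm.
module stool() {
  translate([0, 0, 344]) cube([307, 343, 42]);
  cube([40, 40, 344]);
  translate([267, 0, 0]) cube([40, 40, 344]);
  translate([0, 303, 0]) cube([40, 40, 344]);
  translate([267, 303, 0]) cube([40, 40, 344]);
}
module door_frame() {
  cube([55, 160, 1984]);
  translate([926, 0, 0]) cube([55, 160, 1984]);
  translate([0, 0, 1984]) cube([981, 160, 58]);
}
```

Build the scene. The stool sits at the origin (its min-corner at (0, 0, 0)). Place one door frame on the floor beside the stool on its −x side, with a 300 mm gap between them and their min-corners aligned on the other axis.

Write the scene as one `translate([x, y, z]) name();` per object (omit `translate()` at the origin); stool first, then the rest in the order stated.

stool();
translate([-1281, 0, 0]) door_frame();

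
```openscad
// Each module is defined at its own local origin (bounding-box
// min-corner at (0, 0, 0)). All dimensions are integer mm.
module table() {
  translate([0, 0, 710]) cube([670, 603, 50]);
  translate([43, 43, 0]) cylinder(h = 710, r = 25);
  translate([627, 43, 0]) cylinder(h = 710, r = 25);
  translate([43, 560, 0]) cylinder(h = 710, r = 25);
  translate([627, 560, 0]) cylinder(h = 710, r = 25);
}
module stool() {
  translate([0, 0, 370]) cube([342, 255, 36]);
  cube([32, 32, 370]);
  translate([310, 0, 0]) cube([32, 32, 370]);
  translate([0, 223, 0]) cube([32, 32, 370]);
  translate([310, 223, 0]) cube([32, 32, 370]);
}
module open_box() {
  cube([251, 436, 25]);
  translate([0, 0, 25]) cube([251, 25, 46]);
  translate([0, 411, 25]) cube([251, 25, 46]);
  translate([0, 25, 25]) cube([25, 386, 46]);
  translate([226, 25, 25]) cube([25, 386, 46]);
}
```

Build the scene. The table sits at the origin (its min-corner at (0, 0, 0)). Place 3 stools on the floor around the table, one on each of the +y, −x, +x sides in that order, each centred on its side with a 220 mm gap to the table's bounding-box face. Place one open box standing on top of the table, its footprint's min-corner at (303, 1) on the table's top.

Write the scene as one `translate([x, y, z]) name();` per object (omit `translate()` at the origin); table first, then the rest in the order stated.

table();
translate([164, 823, 0]) stool();
translate([-562, 174, 0]) stool();
translate([890, 174, 0]) stool();
translate([303, 1, 760]) open_box();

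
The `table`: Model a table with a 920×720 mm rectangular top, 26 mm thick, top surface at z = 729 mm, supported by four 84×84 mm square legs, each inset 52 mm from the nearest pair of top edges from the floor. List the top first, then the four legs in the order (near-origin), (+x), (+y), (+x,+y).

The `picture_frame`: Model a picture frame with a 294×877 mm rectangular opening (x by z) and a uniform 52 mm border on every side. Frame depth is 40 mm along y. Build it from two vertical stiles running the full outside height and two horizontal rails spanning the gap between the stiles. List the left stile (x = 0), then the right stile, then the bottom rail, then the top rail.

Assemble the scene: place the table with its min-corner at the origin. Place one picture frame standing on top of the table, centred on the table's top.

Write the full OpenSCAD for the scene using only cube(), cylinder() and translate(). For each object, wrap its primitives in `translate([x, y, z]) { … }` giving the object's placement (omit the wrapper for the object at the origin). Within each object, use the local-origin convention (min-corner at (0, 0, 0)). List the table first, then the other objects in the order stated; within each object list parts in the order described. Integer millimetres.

translate([0, 0, 703]) cube([920, 720, 26]);
translate([52, 52, 0]) cube([84, 84, 703]);
translate([784, 52, 0]) cube([84, 84, 703]);
translate([52, 584, 0]) cube([84, 84, 703]);
translate([784, 584, 0]) cube([84, 84, 703]);
translate([261, 340, 729]) {
  cube([52, 40, 981]);
  translate([346, 0, 0]) cube([52, 40, 981]);
  translate([52, 0, 0]) cube([294, 40, 52]);
  translate([52, 0, 929]) cube([294, 40, 52]);
}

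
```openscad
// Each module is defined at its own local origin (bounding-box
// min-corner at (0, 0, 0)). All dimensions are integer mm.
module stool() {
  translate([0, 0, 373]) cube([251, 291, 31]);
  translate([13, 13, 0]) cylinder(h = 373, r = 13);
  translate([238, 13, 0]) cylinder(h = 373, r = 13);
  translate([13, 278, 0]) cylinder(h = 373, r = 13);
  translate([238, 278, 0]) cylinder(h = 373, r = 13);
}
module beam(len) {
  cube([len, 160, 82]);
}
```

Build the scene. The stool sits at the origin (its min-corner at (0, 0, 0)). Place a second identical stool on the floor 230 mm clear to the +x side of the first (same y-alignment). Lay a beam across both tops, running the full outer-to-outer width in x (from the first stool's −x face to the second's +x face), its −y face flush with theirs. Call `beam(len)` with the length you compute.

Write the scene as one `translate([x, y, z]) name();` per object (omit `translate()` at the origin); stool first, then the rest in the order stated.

stool();
translate([481, 0, 0]) stool();
translate([0, 0, 404]) beam(732);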